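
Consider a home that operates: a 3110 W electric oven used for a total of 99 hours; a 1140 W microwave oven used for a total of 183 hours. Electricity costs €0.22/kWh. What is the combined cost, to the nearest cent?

€113.63

electric oven: 3.11 kW × 99 h = 307.89 kWh
microwave oven: 1.14 kW × 183 h = 208.62 kWh
Total energy = 516.51 kWh
Cost = 516.51 × €0.22 = €113.63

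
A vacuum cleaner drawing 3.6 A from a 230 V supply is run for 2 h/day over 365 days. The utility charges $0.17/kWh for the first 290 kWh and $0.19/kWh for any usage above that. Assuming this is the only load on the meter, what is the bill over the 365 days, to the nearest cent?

$109.04

Power = 3.6 A × 230 V = 828 W = 0.828 kW
Runtime = 2 h/day × 365 days = 730 h
Energy = 0.828 kW × 730 h = 604.44 kWh
Tier 1 (0–290 kWh): 290 × $0.17 = $49.3
Above 290 kWh: 314.44 × $0.19 = $59.7436
Bill = $109.04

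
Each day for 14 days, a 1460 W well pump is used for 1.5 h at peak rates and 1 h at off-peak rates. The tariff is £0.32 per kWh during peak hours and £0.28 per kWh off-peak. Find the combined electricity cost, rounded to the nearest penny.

£15.53

Peak energy = 1.46 kW × 1.5 h × 14 = 30.66 kWh
Off-peak energy = 1.46 kW × 1 h × 14 = 20.44 kWh
Cost = 30.66 × £0.32 + 20.44 × £0.28 = £9.8112 + £5.7232 = £15.53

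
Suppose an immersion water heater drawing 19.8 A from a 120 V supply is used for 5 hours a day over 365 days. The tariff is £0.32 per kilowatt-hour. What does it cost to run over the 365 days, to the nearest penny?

£1387.58

Power = 19.8 A × 120 V = 2376 W = 2.376 kW
Runtime = 5 h/day × 365 days = 1825 h
Energy = 2.376 kW × 1825 h = 4336.2 kWh
Cost = 4336.2 kWh × £0.32/kWh = £1387.58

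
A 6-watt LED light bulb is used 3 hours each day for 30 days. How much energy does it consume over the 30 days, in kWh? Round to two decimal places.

0.54 kWh

Runtime = 3 h/day × 30 days = 90 h
Energy = 0.006 kW × 90 h = 0.54 kWh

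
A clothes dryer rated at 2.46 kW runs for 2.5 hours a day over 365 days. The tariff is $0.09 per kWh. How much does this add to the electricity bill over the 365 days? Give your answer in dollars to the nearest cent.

Runtime = 2.5 h/day × 365 days = 912.5 h
Energy = 2.46 kW × 912.5 h = 2244.75 kWh
Cost = 2244.75 kWh × $0.09/kWh = $202.03

$202.03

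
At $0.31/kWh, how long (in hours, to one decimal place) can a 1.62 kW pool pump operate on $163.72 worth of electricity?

326.0 h

Energy available = $163.72 ÷ $0.31/kWh = 528.129 kWh
Hours = 528.129 kWh ÷ 1.62 kW = 326.0 h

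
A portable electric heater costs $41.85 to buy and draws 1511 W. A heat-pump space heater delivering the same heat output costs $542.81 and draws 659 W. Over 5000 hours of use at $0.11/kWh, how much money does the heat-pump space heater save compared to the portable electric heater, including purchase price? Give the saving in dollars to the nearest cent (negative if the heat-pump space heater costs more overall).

-$32.36

portable electric heater: $41.85 + (1511/1000) kW × 5000 h × $0.11 = $41.85 + $831.05 = $872.9
heat-pump space heater: $542.81 + (659/1000) kW × 5000 h × $0.11 = $542.81 + $362.45 = $905.26
Saving = $872.9 − $905.26 = −$32.36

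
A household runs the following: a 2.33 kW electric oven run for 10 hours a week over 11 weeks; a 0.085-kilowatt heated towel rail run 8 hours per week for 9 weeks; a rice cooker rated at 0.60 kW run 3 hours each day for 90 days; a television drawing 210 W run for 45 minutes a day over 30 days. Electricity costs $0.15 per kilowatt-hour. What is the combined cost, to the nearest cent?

electric oven: Runtime = 10 h/week × 11 weeks = 110 h
electric oven: 2.33 kW × 110 h = 256.3 kWh
heated towel rail: Runtime = 8 h/week × 9 weeks = 72 h
heated towel rail: 0.085 kW × 72 h = 6.12 kWh
rice cooker: Runtime = 3 h/day × 90 days = 270 h
rice cooker: 0.6 kW × 270 h = 162 kWh
television: Runtime = 45 min × 30 = 1350 min = 22.5 h
television: 0.21 kW × 22.5 h = 4.725 kWh
Total energy = 429.145 kWh
Cost = 429.145 × $0.15 = $64.37

$64.37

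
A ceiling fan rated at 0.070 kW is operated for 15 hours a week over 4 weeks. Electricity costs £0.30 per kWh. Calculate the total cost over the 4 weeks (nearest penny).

Runtime = 15 h/week × 4 weeks = 60 h
Energy = 0.07 kW × 60 h = 4.2 kWh
Cost = 4.2 kWh × £0.30/kWh = £1.26

£1.26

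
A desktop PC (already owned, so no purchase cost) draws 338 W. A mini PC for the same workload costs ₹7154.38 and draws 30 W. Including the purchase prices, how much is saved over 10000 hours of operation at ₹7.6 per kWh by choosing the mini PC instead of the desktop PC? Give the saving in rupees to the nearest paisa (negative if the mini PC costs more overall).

desktop PC: ₹0.00 + (338/1000) kW × 10000 h × ₹7.6 = ₹0.00 + ₹25688 = ₹25688
mini PC: ₹7154.38 + (30/1000) kW × 10000 h × ₹7.6 = ₹7154.38 + ₹2280 = ₹9434.38
Saving = ₹25688 − ₹9434.38 = ₹16253.62

₹16253.62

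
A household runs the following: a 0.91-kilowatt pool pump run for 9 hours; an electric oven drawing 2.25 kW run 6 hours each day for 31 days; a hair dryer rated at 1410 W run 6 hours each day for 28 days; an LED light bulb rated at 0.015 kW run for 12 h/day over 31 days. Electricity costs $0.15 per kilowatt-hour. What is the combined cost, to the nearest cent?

$100.37

pool pump: 0.91 kW × 9 h = 8.19 kWh
electric oven: Runtime = 6 h/day × 31 days = 186 h
electric oven: 2.25 kW × 186 h = 418.5 kWh
hair dryer: Runtime = 6 h/day × 28 days = 168 h
hair dryer: 1.41 kW × 168 h = 236.88 kWh
LED light bulb: Runtime = 12 h/day × 31 days = 372 h
LED light bulb: 0.015 kW × 372 h = 5.58 kWh
Total energy = 669.15 kWh
Cost = 669.15 × $0.15 = $100.37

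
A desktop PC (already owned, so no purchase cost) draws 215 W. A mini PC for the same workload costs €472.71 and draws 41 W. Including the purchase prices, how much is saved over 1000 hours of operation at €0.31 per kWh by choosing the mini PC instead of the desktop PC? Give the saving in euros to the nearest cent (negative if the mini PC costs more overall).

-€418.77

desktop PC: €0.00 + (215/1000) kW × 1000 h × €0.31 = €0.00 + €66.65 = €66.65
mini PC: €472.71 + (41/1000) kW × 1000 h × €0.31 = €472.71 + €12.71 = €485.42
Saving = €66.65 − €485.42 = −€418.77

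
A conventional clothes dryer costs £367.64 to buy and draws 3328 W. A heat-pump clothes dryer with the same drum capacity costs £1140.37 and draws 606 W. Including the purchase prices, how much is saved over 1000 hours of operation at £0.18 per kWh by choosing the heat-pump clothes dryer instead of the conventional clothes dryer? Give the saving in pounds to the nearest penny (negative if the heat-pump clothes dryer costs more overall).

conventional clothes dryer: £367.64 + (3328/1000) kW × 1000 h × £0.18 = £367.64 + £599.04 = £966.68
heat-pump clothes dryer: £1140.37 + (606/1000) kW × 1000 h × £0.18 = £1140.37 + £109.08 = £1249.45
Saving = £966.68 − £1249.45 = −£282.77

-£282.77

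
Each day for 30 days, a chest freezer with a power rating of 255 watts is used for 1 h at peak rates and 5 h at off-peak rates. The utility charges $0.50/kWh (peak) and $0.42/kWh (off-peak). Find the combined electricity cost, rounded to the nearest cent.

$19.89

Peak energy = 0.255 kW × 1 h × 30 = 7.65 kWh
Off-peak energy = 0.255 kW × 5 h × 30 = 38.25 kWh
Cost = 7.65 × $0.50 + 38.25 × $0.42 = $3.825 + $16.065 = $19.89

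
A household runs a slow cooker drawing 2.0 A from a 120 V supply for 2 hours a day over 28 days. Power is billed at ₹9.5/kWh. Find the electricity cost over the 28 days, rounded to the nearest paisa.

Power = 2.0 A × 120 V = 240 W = 0.24 kW
Runtime = 2 h/day × 28 days = 56 h
Energy = 0.24 kW × 56 h = 13.44 kWh
Cost = 13.44 kWh × ₹9.5/kWh = ₹127.68

₹127.68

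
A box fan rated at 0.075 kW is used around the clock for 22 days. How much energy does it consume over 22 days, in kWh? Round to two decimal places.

Runtime = 24 h × 22 = 528 h
Energy = 0.075 kW × 528 h = 39.6 kWh

39.60 kWh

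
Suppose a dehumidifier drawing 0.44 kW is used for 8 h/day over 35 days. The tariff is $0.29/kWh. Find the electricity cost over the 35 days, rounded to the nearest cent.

Runtime = 8 h/day × 35 days = 280 h
Energy = 0.44 kW × 280 h = 123.2 kWh
Cost = 123.2 kWh × $0.29/kWh = $35.73

$35.73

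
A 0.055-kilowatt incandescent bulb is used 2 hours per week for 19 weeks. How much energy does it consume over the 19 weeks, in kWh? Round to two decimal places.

Runtime = 2 h/week × 19 weeks = 38 h
Energy = 0.055 kW × 38 h = 2.09 kWh

2.09 kWh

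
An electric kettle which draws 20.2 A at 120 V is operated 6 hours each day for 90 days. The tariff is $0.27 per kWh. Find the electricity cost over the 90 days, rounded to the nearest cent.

Power = 20.2 A × 120 V = 2424 W = 2.424 kW
Runtime = 6 h/day × 90 days = 540 h
Energy = 2.424 kW × 540 h = 1308.96 kWh
Cost = 1308.96 kWh × $0.27/kWh = $353.42

$353.42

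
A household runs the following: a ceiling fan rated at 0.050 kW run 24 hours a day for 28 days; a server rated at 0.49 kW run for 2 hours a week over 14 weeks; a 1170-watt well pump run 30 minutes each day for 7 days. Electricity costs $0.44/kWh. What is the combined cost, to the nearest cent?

$22.62

ceiling fan: Runtime = 24 h × 28 = 672 h
ceiling fan: 0.05 kW × 672 h = 33.6 kWh
server: Runtime = 2 h/week × 14 weeks = 28 h
server: 0.49 kW × 28 h = 13.72 kWh
well pump: Runtime = 30 min × 7 = 210 min = 3.5 h
well pump: 1.17 kW × 3.5 h = 4.095 kWh
Total energy = 51.415 kWh
Cost = 51.415 × $0.44 = $22.62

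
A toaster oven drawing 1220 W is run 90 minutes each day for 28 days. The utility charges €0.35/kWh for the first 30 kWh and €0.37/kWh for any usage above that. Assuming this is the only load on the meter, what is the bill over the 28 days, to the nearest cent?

€18.36

Runtime = 90 min × 28 = 2520 min = 42 h
Energy = 1.22 kW × 42 h = 51.24 kWh
Tier 1 (0–30 kWh): 30 × €0.35 = €10.5
Above 30 kWh: 21.24 × €0.37 = €7.8588
Bill = €18.36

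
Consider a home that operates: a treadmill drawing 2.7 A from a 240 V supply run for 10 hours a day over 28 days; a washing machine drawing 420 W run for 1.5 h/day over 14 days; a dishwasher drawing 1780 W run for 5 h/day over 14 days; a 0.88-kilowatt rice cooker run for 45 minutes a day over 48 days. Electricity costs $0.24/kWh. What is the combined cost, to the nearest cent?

treadmill: Power = 2.7 A × 240 V = 648 W = 0.648 kW
treadmill: Runtime = 10 h/day × 28 days = 280 h
treadmill: 0.648 kW × 280 h = 181.44 kWh
washing machine: Runtime = 1.5 h/day × 14 days = 21 h
washing machine: 0.42 kW × 21 h = 8.82 kWh
dishwasher: Runtime = 5 h/day × 14 days = 70 h
dishwasher: 1.78 kW × 70 h = 124.6 kWh
rice cooker: Runtime = 45 min × 48 = 2160 min = 36 h
rice cooker: 0.88 kW × 36 h = 31.68 kWh
Total energy = 346.54 kWh
Cost = 346.54 × $0.24 = $83.17

$83.17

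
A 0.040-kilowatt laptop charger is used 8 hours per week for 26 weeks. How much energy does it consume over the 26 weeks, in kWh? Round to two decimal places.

8.32 kWh

Runtime = 8 h/week × 26 weeks = 208 h
Energy = 0.04 kW × 208 h = 8.32 kWh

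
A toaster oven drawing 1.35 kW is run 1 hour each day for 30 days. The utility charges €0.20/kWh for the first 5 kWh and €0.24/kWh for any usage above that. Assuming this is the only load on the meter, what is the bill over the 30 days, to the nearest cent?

Runtime = 1 h/day × 30 days = 30 h
Energy = 1.35 kW × 30 h = 40.5 kWh
Tier 1 (0–5 kWh): 5 × €0.20 = €1
Above 5 kWh: 35.5 × €0.24 = €8.52
Bill = €9.52

€9.52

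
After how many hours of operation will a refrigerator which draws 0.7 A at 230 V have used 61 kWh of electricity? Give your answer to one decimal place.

378.9 h

Power = 0.7 A × 230 V = 161 W = 0.161 kW
Hours = 61 kWh ÷ 0.161 kW = 378.9 h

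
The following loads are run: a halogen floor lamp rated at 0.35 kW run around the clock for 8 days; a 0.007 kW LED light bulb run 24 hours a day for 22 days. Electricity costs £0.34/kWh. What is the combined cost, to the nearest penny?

£24.10

halogen floor lamp: Runtime = 24 h × 8 = 192 h
halogen floor lamp: 0.35 kW × 192 h = 67.2 kWh
LED light bulb: Runtime = 24 h × 22 = 528 h
LED light bulb: 0.007 kW × 528 h = 3.696 kWh
Total energy = 70.896 kWh
Cost = 70.896 × £0.34 = £24.10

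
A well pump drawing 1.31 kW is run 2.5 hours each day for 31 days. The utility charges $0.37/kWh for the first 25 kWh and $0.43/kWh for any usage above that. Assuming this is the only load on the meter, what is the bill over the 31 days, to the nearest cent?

$42.16

Runtime = 2.5 h/day × 31 days = 77.5 h
Energy = 1.31 kW × 77.5 h = 101.525 kWh
Tier 1 (0–25 kWh): 25 × $0.37 = $9.25
Above 25 kWh: 76.525 × $0.43 = $32.90575
Bill = $42.16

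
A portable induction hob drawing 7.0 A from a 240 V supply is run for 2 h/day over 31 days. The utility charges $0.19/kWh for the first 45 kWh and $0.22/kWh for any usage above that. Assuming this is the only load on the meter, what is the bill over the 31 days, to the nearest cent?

Power = 7.0 A × 240 V = 1680 W = 1.68 kW
Runtime = 2 h/day × 31 days = 62 h
Energy = 1.68 kW × 62 h = 104.16 kWh
Tier 1 (0–45 kWh): 45 × $0.19 = $8.55
Above 45 kWh: 59.16 × $0.22 = $13.0152
Bill = $21.57

$21.57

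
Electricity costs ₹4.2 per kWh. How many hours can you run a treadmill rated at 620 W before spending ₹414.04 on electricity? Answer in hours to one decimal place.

159.0 h

Energy available = ₹414.04 ÷ ₹4.2/kWh = 98.581 kWh
Hours = 98.581 kWh ÷ 0.62 kW = 159.0 h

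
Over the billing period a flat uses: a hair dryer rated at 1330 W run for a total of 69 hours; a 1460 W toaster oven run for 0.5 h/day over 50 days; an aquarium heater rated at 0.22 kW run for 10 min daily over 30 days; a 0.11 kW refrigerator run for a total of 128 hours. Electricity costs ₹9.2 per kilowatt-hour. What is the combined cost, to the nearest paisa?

₹1319.74

hair dryer: 1.33 kW × 69 h = 91.77 kWh
toaster oven: Runtime = 0.5 h/day × 50 days = 25 h
toaster oven: 1.46 kW × 25 h = 36.5 kWh
aquarium heater: Runtime = 10 min × 30 = 300 min = 5 h
aquarium heater: 0.22 kW × 5 h = 1.1 kWh
refrigerator: 0.11 kW × 128 h = 14.08 kWh
Total energy = 143.45 kWh
Cost = 143.45 × ₹9.2 = ₹1319.74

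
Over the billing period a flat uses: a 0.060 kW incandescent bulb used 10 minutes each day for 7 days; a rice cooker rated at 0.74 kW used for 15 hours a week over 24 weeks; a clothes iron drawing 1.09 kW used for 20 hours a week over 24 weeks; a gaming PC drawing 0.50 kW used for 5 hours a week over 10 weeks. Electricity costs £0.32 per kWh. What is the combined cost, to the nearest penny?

incandescent bulb: Runtime = 10 min × 7 = 70 min = 1.166666… h
incandescent bulb: 0.06 kW × 1.166666… h = 0.07 kWh
rice cooker: Runtime = 15 h/week × 24 weeks = 360 h
rice cooker: 0.74 kW × 360 h = 266.4 kWh
clothes iron: Runtime = 20 h/week × 24 weeks = 480 h
clothes iron: 1.09 kW × 480 h = 523.2 kWh
gaming PC: Runtime = 5 h/week × 10 weeks = 50 h
gaming PC: 0.5 kW × 50 h = 25 kWh
Total energy = 814.67 kWh
Cost = 814.67 × £0.32 = £260.69

£260.69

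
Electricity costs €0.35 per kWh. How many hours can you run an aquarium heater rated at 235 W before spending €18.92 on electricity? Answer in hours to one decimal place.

Energy available = €18.92 ÷ €0.35/kWh = 54.0571 kWh
Hours = 54.0571 kWh ÷ 0.235 kW = 230.0 h

230.0 h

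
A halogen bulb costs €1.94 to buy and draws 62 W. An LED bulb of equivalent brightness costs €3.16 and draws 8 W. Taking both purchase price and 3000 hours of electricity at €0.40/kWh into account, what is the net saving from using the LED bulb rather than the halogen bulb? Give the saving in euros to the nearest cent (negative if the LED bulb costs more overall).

halogen bulb: €1.94 + (62/1000) kW × 3000 h × €0.40 = €1.94 + €74.4 = €76.34
LED bulb: €3.16 + (8/1000) kW × 3000 h × €0.40 = €3.16 + €9.6 = €12.76
Saving = €76.34 − €12.76 = €63.58

€63.58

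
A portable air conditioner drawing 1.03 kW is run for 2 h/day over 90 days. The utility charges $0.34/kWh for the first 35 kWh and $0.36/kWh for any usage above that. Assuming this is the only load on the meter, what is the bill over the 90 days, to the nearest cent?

$66.04

Runtime = 2 h/day × 90 days = 180 h
Energy = 1.03 kW × 180 h = 185.4 kWh
Tier 1 (0–35 kWh): 35 × $0.34 = $11.9
Above 35 kWh: 150.4 × $0.36 = $54.144
Bill = $66.04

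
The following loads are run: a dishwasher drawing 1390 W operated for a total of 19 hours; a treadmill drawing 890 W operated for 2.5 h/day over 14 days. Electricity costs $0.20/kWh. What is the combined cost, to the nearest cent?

$11.51

dishwasher: 1.39 kW × 19 h = 26.41 kWh
treadmill: Runtime = 2.5 h/day × 14 days = 35 h
treadmill: 0.89 kW × 35 h = 31.15 kWh
Total energy = 57.56 kWh
Cost = 57.56 × $0.20 = $11.51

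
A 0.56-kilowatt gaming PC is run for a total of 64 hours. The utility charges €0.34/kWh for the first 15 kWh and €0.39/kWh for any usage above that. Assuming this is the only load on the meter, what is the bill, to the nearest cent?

€13.23

Energy = 0.56 kW × 64 h = 35.84 kWh
Tier 1 (0–15 kWh): 15 × €0.34 = €5.1
Above 15 kWh: 20.84 × €0.39 = €8.1276
Bill = €13.23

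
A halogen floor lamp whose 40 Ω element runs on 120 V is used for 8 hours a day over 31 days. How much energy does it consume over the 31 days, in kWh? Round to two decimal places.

Power = V²/R = 120²/40 = 360 W = 0.36 kW
Runtime = 8 h/day × 31 days = 248 h
Energy = 0.36 kW × 248 h = 89.28 kWh

89.28 kWh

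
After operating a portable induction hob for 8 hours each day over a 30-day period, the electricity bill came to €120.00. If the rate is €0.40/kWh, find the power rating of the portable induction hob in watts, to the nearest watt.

1250 W

Energy = €120.00 ÷ €0.40/kWh = 300 kWh
Runtime = 8 h/day × 30 days = 240 h
Power = 300 kWh ÷ 240 h = 1.25 kW = 1250 W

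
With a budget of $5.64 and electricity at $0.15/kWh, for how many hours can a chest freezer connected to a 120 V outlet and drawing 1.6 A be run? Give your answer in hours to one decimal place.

Power = 1.6 A × 120 V = 192 W = 0.192 kW
Energy available = $5.64 ÷ $0.15/kWh = 37.6 kWh
Hours = 37.6 kWh ÷ 0.192 kW = 195.8 h

195.8 h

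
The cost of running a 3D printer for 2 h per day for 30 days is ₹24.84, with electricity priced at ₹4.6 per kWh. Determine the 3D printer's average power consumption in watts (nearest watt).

Energy = ₹24.84 ÷ ₹4.6/kWh = 5.4 kWh
Runtime = 2 h/day × 30 days = 60 h
Power = 5.4 kWh ÷ 60 h = 0.09 kW = 90 W

90 W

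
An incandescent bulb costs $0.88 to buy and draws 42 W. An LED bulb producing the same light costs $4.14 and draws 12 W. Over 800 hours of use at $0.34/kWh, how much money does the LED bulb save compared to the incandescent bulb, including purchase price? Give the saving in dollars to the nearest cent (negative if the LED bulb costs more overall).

$4.90

incandescent bulb: $0.88 + (42/1000) kW × 800 h × $0.34 = $0.88 + $11.424 = $12.304
LED bulb: $4.14 + (12/1000) kW × 800 h × $0.34 = $4.14 + $3.264 = $7.404
Saving = $12.304 − $7.404 = $4.9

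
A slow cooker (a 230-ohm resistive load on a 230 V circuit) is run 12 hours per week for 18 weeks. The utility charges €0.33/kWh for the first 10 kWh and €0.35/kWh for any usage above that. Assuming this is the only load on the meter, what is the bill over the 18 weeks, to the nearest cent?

Power = V²/R = 230²/230 = 230 W = 0.23 kW
Runtime = 12 h/week × 18 weeks = 216 h
Energy = 0.23 kW × 216 h = 49.68 kWh
Tier 1 (0–10 kWh): 10 × €0.33 = €3.3
Above 10 kWh: 39.68 × €0.35 = €13.888
Bill = €17.19

€17.19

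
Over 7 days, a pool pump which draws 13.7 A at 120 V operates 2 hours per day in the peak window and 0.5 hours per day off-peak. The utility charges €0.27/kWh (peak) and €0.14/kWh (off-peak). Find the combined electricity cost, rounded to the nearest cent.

Power = 13.7 A × 120 V = 1644 W = 1.644 kW
Peak energy = 1.644 kW × 2 h × 7 = 23.016 kWh
Off-peak energy = 1.644 kW × 0.5 h × 7 = 5.754 kWh
Cost = 23.016 × €0.27 + 5.754 × €0.14 = €6.21432 + €0.80556 = €7.02

€7.02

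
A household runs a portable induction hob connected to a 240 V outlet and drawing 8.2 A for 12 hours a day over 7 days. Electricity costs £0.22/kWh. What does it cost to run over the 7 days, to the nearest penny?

Power = 8.2 A × 240 V = 1968 W = 1.968 kW
Runtime = 12 h/day × 7 days = 84 h
Energy = 1.968 kW × 84 h = 165.312 kWh
Cost = 165.312 kWh × £0.22/kWh = £36.37

£36.37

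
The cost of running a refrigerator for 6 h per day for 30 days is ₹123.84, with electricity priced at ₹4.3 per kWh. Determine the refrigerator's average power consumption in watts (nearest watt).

160 W

Energy = ₹123.84 ÷ ₹4.3/kWh = 28.8 kWh
Runtime = 6 h/day × 30 days = 180 h
Power = 28.8 kWh ÷ 180 h = 0.16 kW = 160 W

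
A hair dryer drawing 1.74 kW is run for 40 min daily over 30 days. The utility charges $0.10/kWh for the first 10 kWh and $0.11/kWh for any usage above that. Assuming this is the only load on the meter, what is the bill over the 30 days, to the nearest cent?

Runtime = 40 min × 30 = 1200 min = 20 h
Energy = 1.74 kW × 20 h = 34.8 kWh
Tier 1 (0–10 kWh): 10 × $0.10 = $1
Above 10 kWh: 24.8 × $0.11 = $2.728
Bill = $3.73

$3.73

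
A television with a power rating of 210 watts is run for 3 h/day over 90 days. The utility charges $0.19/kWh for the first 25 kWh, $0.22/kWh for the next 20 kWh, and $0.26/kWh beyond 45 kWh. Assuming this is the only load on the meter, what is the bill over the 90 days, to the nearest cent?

Runtime = 3 h/day × 90 days = 270 h
Energy = 0.21 kW × 270 h = 56.7 kWh
Tier 1 (0–25 kWh): 25 × $0.19 = $4.75
Tier 2 (25–45 kWh): 20 × $0.22 = $4.4
Above 45 kWh: 11.7 × $0.26 = $3.042
Bill = $12.19

$12.19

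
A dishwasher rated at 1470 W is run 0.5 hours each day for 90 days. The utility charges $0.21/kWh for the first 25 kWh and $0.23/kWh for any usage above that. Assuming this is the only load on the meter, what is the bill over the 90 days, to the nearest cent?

$14.71

Runtime = 0.5 h/day × 90 days = 45 h
Energy = 1.47 kW × 45 h = 66.15 kWh
Tier 1 (0–25 kWh): 25 × $0.21 = $5.25
Above 25 kWh: 41.15 × $0.23 = $9.4645
Bill = $14.71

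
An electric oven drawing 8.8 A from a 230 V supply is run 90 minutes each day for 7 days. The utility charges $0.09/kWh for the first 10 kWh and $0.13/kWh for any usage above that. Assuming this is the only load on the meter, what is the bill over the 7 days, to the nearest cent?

$2.36

Power = 8.8 A × 230 V = 2024 W = 2.024 kW
Runtime = 90 min × 7 = 630 min = 10.5 h
Energy = 2.024 kW × 10.5 h = 21.252 kWh
Tier 1 (0–10 kWh): 10 × $0.09 = $0.9
Above 10 kWh: 11.252 × $0.13 = $1.46276
Bill = $2.36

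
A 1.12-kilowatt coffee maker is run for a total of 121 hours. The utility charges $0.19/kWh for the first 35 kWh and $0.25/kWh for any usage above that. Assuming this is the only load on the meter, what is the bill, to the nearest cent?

$31.78

Energy = 1.12 kW × 121 h = 135.52 kWh
Tier 1 (0–35 kWh): 35 × $0.19 = $6.65
Above 35 kWh: 100.52 × $0.25 = $25.13
Bill = $31.78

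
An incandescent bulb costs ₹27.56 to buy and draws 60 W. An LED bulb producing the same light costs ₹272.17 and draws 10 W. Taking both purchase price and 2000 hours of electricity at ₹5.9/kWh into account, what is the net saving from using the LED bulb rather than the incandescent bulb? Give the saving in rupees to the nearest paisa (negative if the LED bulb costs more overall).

incandescent bulb: ₹27.56 + (60/1000) kW × 2000 h × ₹5.9 = ₹27.56 + ₹708 = ₹735.56
LED bulb: ₹272.17 + (10/1000) kW × 2000 h × ₹5.9 = ₹272.17 + ₹118 = ₹390.17
Saving = ₹735.56 − ₹390.17 = ₹345.39

₹345.39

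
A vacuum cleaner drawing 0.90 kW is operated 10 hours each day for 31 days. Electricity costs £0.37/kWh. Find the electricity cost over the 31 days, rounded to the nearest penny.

£103.23

Runtime = 10 h/day × 31 days = 310 h
Energy = 0.9 kW × 310 h = 279 kWh
Cost = 279 kWh × £0.37/kWh = £103.23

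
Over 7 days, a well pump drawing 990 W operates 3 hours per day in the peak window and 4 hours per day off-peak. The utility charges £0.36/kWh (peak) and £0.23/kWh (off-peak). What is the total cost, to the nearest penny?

£13.86

Peak energy = 0.99 kW × 3 h × 7 = 20.79 kWh
Off-peak energy = 0.99 kW × 4 h × 7 = 27.72 kWh
Cost = 20.79 × £0.36 + 27.72 × £0.23 = £7.4844 + £6.3756 = £13.86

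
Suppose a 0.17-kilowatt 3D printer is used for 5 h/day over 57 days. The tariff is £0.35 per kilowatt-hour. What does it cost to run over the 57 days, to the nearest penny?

Runtime = 5 h/day × 57 days = 285 h
Energy = 0.17 kW × 285 h = 48.45 kWh
Cost = 48.45 kWh × £0.35/kWh = £16.96

£16.96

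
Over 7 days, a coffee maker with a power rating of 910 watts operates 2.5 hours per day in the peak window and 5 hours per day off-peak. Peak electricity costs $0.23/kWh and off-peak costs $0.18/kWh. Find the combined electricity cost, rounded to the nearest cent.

$9.40

Peak energy = 0.91 kW × 2.5 h × 7 = 15.925 kWh
Off-peak energy = 0.91 kW × 5 h × 7 = 31.85 kWh
Cost = 15.925 × $0.23 + 31.85 × $0.18 = $3.66275 + $5.733 = $9.40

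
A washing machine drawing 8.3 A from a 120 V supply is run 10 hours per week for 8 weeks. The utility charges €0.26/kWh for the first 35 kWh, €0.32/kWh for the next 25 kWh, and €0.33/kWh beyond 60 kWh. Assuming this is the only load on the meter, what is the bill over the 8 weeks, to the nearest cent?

€23.59

Power = 8.3 A × 120 V = 996 W = 0.996 kW
Runtime = 10 h/week × 8 weeks = 80 h
Energy = 0.996 kW × 80 h = 79.68 kWh
Tier 1 (0–35 kWh): 35 × €0.26 = €9.1
Tier 2 (35–60 kWh): 25 × €0.32 = €8
Above 60 kWh: 19.68 × €0.33 = €6.4944
Bill = €23.59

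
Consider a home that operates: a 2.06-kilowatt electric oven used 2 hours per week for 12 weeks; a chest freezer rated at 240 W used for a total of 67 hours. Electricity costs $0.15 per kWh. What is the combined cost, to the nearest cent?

electric oven: Runtime = 2 h/week × 12 weeks = 24 h
electric oven: 2.06 kW × 24 h = 49.44 kWh
chest freezer: 0.24 kW × 67 h = 16.08 kWh
Total energy = 65.52 kWh
Cost = 65.52 × $0.15 = $9.83

$9.83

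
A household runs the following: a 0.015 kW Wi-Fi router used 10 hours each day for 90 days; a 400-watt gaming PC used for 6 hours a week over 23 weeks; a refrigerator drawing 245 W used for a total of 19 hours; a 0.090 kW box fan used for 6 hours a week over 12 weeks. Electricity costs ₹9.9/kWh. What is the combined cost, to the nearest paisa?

Wi-Fi router: Runtime = 10 h/day × 90 days = 900 h
Wi-Fi router: 0.015 kW × 900 h = 13.5 kWh
gaming PC: Runtime = 6 h/week × 23 weeks = 138 h
gaming PC: 0.4 kW × 138 h = 55.2 kWh
refrigerator: 0.245 kW × 19 h = 4.655 kWh
box fan: Runtime = 6 h/week × 12 weeks = 72 h
box fan: 0.09 kW × 72 h = 6.48 kWh
Total energy = 79.835 kWh
Cost = 79.835 × ₹9.9 = ₹790.37

₹790.37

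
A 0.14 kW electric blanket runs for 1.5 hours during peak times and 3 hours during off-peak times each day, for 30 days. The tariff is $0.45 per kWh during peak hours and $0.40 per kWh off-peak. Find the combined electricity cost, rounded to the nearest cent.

$7.88

Peak energy = 0.14 kW × 1.5 h × 30 = 6.3 kWh
Off-peak energy = 0.14 kW × 3 h × 30 = 12.6 kWh
Cost = 6.3 × $0.45 + 12.6 × $0.40 = $2.835 + $5.04 = $7.88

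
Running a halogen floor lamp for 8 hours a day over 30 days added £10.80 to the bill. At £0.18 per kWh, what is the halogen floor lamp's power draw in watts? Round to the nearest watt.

Energy = £10.80 ÷ £0.18/kWh = 60 kWh
Runtime = 8 h/day × 30 days = 240 h
Power = 60 kWh ÷ 240 h = 0.25 kW = 250 W

250 W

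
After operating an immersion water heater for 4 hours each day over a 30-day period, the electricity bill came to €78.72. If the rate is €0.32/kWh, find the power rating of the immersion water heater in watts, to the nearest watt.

2050 W

Energy = €78.72 ÷ €0.32/kWh = 246 kWh
Runtime = 4 h/day × 30 days = 120 h
Power = 246 kWh ÷ 120 h = 2.05 kW = 2050 W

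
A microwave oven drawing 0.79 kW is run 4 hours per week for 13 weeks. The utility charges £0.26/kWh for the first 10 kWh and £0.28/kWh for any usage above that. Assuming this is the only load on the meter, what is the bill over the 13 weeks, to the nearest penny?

Runtime = 4 h/week × 13 weeks = 52 h
Energy = 0.79 kW × 52 h = 41.08 kWh
Tier 1 (0–10 kWh): 10 × £0.26 = £2.6
Above 10 kWh: 31.08 × £0.28 = £8.7024
Bill = £11.30

£11.30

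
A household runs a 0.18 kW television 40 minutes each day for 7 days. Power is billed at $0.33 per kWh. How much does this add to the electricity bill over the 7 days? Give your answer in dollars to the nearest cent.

Runtime = 40 min × 7 = 280 min = 4.666666… h
Energy = 0.18 kW × 4.666666… h = 0.84 kWh
Cost = 0.84 kWh × $0.33/kWh = $0.28

$0.28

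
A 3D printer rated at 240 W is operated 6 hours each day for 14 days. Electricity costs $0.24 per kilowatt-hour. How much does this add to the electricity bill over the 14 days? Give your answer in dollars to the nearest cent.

$4.84

Runtime = 6 h/day × 14 days = 84 h
Energy = 0.24 kW × 84 h = 20.16 kWh
Cost = 20.16 kWh × $0.24/kWh = $4.84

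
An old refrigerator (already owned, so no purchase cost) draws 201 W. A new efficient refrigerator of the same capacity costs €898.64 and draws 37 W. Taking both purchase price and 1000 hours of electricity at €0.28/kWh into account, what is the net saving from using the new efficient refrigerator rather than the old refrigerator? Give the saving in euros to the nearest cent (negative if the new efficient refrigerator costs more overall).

old refrigerator: €0.00 + (201/1000) kW × 1000 h × €0.28 = €0.00 + €56.28 = €56.28
new efficient refrigerator: €898.64 + (37/1000) kW × 1000 h × €0.28 = €898.64 + €10.36 = €909
Saving = €56.28 − €909 = −€852.72

-€852.72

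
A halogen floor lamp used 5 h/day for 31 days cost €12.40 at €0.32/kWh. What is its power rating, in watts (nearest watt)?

250 W

Energy = €12.40 ÷ €0.32/kWh = 38.75 kWh
Runtime = 5 h/day × 31 days = 155 h
Power = 38.75 kWh ÷ 155 h = 0.25 kW = 250 W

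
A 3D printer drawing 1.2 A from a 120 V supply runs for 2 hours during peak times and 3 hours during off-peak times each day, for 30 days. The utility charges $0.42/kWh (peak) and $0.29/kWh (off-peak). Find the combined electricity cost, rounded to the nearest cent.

$7.39

Power = 1.2 A × 120 V = 144 W = 0.144 kW
Peak energy = 0.144 kW × 2 h × 30 = 8.64 kWh
Off-peak energy = 0.144 kW × 3 h × 30 = 12.96 kWh
Cost = 8.64 × $0.42 + 12.96 × $0.29 = $3.6288 + $3.7584 = $7.39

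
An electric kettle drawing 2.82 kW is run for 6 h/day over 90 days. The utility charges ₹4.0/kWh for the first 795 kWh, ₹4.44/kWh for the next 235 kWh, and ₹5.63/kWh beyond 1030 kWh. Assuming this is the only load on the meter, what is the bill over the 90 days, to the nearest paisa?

₹6997.86

Runtime = 6 h/day × 90 days = 540 h
Energy = 2.82 kW × 540 h = 1522.8 kWh
Tier 1 (0–795 kWh): 795 × ₹4.0 = ₹3180
Tier 2 (795–1030 kWh): 235 × ₹4.44 = ₹1043.4
Above 1030 kWh: 492.8 × ₹5.63 = ₹2774.464
Bill = ₹6997.86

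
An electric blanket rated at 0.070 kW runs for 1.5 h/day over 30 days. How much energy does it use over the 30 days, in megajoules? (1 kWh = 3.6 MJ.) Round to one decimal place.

11.3 MJ

Runtime = 1.5 h/day × 30 days = 45 h
Energy = 0.07 kW × 45 h = 3.15 kWh
= 3.15 × 3.6 MJ = 11.3 MJ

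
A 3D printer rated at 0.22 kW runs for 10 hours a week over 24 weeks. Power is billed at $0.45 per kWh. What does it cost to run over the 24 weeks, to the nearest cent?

$23.76

Runtime = 10 h/week × 24 weeks = 240 h
Energy = 0.22 kW × 240 h = 52.8 kWh
Cost = 52.8 kWh × $0.45/kWh = $23.76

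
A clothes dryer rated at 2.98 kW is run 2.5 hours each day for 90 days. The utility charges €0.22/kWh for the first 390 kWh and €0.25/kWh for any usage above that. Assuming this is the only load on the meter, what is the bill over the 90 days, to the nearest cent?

Runtime = 2.5 h/day × 90 days = 225 h
Energy = 2.98 kW × 225 h = 670.5 kWh
Tier 1 (0–390 kWh): 390 × €0.22 = €85.8
Above 390 kWh: 280.5 × €0.25 = €70.125
Bill = €155.93

€155.93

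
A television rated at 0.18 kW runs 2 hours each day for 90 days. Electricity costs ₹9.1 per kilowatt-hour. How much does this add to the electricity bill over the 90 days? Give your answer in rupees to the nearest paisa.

₹294.84

Runtime = 2 h/day × 90 days = 180 h
Energy = 0.18 kW × 180 h = 32.4 kWh
Cost = 32.4 kWh × ₹9.1/kWh = ₹294.84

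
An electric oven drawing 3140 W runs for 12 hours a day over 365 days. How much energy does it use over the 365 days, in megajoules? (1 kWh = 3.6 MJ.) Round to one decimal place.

49511.5 MJ

Runtime = 12 h/day × 365 days = 4380 h
Energy = 3.14 kW × 4380 h = 13753.2 kWh
= 13753.2 × 3.6 MJ = 49511.5 MJ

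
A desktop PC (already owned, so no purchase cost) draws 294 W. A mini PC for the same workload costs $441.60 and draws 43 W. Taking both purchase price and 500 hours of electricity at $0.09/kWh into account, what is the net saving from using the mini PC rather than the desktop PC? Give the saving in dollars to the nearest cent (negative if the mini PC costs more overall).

-$430.31

desktop PC: $0.00 + (294/1000) kW × 500 h × $0.09 = $0.00 + $13.23 = $13.23
mini PC: $441.60 + (43/1000) kW × 500 h × $0.09 = $441.60 + $1.935 = $443.535
Saving = $13.23 − $443.535 = −$430.305 → -$430.31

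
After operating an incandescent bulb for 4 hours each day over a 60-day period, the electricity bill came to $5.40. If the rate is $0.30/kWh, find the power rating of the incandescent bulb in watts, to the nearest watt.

Energy = $5.40 ÷ $0.30/kWh = 18 kWh
Runtime = 4 h/day × 60 days = 240 h
Power = 18 kWh ÷ 240 h = 0.075 kW = 75 W

75 W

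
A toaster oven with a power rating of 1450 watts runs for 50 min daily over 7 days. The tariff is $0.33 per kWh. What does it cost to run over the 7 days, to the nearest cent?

Runtime = 50 min × 7 = 350 min = 5.833333… h
Energy = 1.45 kW × 5.833333… h = 8.458333… kWh
Cost = 8.458333… kWh × $0.33/kWh = $2.79

$2.79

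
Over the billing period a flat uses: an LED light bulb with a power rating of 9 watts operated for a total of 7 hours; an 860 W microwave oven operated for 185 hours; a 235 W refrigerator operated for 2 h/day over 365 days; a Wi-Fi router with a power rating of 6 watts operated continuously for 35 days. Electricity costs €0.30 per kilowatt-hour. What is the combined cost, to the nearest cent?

LED light bulb: 0.009 kW × 7 h = 0.063 kWh
microwave oven: 0.86 kW × 185 h = 159.1 kWh
refrigerator: Runtime = 2 h/day × 365 days = 730 h
refrigerator: 0.235 kW × 730 h = 171.55 kWh
Wi-Fi router: Runtime = 24 h × 35 = 840 h
Wi-Fi router: 0.006 kW × 840 h = 5.04 kWh
Total energy = 335.753 kWh
Cost = 335.753 × €0.30 = €100.73

€100.73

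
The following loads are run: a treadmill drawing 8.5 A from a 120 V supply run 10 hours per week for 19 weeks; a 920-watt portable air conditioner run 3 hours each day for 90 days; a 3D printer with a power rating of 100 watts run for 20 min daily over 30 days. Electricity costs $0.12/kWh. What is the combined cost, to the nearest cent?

$53.18

treadmill: Power = 8.5 A × 120 V = 1020 W = 1.02 kW
treadmill: Runtime = 10 h/week × 19 weeks = 190 h
treadmill: 1.02 kW × 190 h = 193.8 kWh
portable air conditioner: Runtime = 3 h/day × 90 days = 270 h
portable air conditioner: 0.92 kW × 270 h = 248.4 kWh
3D printer: Runtime = 20 min × 30 = 600 min = 10 h
3D printer: 0.1 kW × 10 h = 1 kWh
Total energy = 443.2 kWh
Cost = 443.2 × $0.12 = $53.18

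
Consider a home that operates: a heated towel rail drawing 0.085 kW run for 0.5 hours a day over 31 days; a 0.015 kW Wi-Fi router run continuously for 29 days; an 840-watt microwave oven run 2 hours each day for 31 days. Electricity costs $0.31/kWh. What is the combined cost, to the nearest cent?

heated towel rail: Runtime = 0.5 h/day × 31 days = 15.5 h
heated towel rail: 0.085 kW × 15.5 h = 1.3175 kWh
Wi-Fi router: Runtime = 24 h × 29 = 696 h
Wi-Fi router: 0.015 kW × 696 h = 10.44 kWh
microwave oven: Runtime = 2 h/day × 31 days = 62 h
microwave oven: 0.84 kW × 62 h = 52.08 kWh
Total energy = 63.8375 kWh
Cost = 63.8375 × $0.31 = $19.79

$19.79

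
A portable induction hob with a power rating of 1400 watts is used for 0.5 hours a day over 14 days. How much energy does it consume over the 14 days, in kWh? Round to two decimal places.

Runtime = 0.5 h/day × 14 days = 7 h
Energy = 1.4 kW × 7 h = 9.8 kWh

9.80 kWh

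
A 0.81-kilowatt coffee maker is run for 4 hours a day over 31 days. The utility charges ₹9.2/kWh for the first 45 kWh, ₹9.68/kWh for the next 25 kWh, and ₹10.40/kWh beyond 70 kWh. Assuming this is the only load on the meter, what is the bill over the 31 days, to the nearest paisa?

Runtime = 4 h/day × 31 days = 124 h
Energy = 0.81 kW × 124 h = 100.44 kWh
Tier 1 (0–45 kWh): 45 × ₹9.2 = ₹414
Tier 2 (45–70 kWh): 25 × ₹9.68 = ₹242
Above 70 kWh: 30.44 × ₹10.40 = ₹316.576
Bill = ₹972.58

₹972.58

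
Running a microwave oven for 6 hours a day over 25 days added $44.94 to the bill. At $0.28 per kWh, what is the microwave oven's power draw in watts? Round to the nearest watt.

Energy = $44.94 ÷ $0.28/kWh = 160.5 kWh
Runtime = 6 h/day × 25 days = 150 h
Power = 160.5 kWh ÷ 150 h = 1.07 kW = 1070 W

1070 W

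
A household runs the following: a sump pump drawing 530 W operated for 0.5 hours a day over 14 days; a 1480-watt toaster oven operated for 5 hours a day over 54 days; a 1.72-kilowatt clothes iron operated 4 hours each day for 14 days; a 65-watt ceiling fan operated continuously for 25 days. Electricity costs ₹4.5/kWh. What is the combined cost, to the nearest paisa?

₹2423.84

sump pump: Runtime = 0.5 h/day × 14 days = 7 h
sump pump: 0.53 kW × 7 h = 3.71 kWh
toaster oven: Runtime = 5 h/day × 54 days = 270 h
toaster oven: 1.48 kW × 270 h = 399.6 kWh
clothes iron: Runtime = 4 h/day × 14 days = 56 h
clothes iron: 1.72 kW × 56 h = 96.32 kWh
ceiling fan: Runtime = 24 h × 25 = 600 h
ceiling fan: 0.065 kW × 600 h = 39 kWh
Total energy = 538.63 kWh
Cost = 538.63 × ₹4.5 = ₹2423.84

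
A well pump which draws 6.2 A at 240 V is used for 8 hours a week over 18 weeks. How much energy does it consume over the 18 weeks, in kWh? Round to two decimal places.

Power = 6.2 A × 240 V = 1488 W = 1.488 kW
Runtime = 8 h/week × 18 weeks = 144 h
Energy = 1.488 kW × 144 h = 214.272 kWh ≈ 214.27 kWh

214.27 kWh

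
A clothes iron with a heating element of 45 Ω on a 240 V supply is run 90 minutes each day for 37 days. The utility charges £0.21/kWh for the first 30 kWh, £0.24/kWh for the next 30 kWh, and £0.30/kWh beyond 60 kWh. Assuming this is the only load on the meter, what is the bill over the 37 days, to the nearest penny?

Power = V²/R = 240²/45 = 1280 W = 1.28 kW
Runtime = 90 min × 37 = 3330 min = 55.5 h
Energy = 1.28 kW × 55.5 h = 71.04 kWh
Tier 1 (0–30 kWh): 30 × £0.21 = £6.3
Tier 2 (30–60 kWh): 30 × £0.24 = £7.2
Above 60 kWh: 11.04 × £0.30 = £3.312
Bill = £16.81

£16.81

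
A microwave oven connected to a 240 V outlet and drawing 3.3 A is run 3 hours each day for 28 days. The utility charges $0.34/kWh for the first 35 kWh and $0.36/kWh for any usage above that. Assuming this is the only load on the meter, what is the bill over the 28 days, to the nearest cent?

$23.25

Power = 3.3 A × 240 V = 792 W = 0.792 kW
Runtime = 3 h/day × 28 days = 84 h
Energy = 0.792 kW × 84 h = 66.528 kWh
Tier 1 (0–35 kWh): 35 × $0.34 = $11.9
Above 35 kWh: 31.528 × $0.36 = $11.35008
Bill = $23.25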